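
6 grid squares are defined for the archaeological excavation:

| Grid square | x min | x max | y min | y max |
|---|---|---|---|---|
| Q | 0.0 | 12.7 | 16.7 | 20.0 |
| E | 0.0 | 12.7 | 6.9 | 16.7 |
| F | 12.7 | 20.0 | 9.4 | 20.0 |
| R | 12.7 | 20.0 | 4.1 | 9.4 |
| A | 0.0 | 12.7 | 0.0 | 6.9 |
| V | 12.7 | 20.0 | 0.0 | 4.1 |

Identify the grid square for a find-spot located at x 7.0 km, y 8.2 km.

The point has x = 7.0 and y = 8.2.
Only E satisfies 0.0 ≤ x ≤ 12.7 and 6.9 ≤ y ≤ 16.7.

E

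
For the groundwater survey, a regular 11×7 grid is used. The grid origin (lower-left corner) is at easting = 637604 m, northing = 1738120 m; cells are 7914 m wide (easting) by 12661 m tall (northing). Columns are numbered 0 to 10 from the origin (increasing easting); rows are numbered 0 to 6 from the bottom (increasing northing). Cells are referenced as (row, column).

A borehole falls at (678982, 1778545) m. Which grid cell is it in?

Column index: ⌊(678982 − 637604) / 7914⌋ = ⌊5.228⌋ = 5
Row offset from origin: ⌊(1778545 − 1738120) / 12661⌋ = ⌊3.193⌋ = 3 → row 3

(3, 5)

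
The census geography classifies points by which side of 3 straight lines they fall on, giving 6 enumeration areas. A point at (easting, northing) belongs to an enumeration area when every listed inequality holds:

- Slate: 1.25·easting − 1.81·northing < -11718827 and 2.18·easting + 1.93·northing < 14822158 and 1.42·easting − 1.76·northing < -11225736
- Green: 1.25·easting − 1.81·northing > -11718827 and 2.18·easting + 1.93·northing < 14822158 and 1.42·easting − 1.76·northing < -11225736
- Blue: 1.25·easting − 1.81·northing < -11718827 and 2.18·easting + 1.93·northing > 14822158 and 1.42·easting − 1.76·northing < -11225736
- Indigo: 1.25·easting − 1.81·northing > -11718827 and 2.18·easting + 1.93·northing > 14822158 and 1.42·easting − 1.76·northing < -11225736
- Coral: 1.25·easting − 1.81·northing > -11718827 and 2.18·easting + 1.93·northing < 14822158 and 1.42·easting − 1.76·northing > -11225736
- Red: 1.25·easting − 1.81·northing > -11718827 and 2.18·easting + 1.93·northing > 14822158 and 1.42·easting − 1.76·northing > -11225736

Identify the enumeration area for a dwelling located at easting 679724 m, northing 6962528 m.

Blue

1.25·679724 − 1.81·6962528 = -11752520.680, which is < -11718827
2.18·679724 + 1.93·6962528 = 14919477.360, which is > 14822158
1.42·679724 − 1.76·6962528 = -11288841.200, which is < -11225736
This sign pattern matches Blue.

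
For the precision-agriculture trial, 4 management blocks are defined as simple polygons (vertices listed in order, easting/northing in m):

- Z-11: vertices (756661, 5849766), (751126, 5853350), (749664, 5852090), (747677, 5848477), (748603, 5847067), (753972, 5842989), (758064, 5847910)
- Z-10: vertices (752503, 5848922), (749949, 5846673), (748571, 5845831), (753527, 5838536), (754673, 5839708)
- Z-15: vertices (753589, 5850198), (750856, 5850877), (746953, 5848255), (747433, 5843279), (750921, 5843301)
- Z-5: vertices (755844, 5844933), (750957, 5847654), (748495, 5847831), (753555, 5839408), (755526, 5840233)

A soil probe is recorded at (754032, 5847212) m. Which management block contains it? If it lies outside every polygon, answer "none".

Cast a ray rightward from (754032, 5847212). For each polygon, the edges (by vertex number in listed order) whose endpoints lie on opposite sides of northing = 5847212, where each meets that height, and whether that is right or left of the point:
Z-11: 4–5 at easting≈748507.8 (left), 6–7 at easting≈757483.6 (right) → 1 crossing.
Z-10: 1–2 at easting≈750561.1 (left), 5–1 at easting≈752905.7 (left) → 0 crossings.
Z-15: 3–4 at easting≈747053.6 (left), 5–1 at easting≈752433.9 (left) → 0 crossings.
Z-5: 1–2 at easting≈751750.8 (left), 3–4 at easting≈748866.9 (left) → 0 crossings.
Only Z-11 has an odd count, so the point is inside Z-11.

Z-11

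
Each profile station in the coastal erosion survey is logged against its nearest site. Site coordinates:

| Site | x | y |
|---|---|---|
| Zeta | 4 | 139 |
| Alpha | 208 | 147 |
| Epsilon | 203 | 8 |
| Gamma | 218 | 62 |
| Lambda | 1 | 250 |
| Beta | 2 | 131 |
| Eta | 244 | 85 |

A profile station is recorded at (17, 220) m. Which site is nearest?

Squared distances to each site:
Zeta: 6730.000; Alpha: 41810.000; Epsilon: 79540.000; Gamma: 65365.000; Lambda: 1156.000; Beta: 8146.000; Eta: 69754.000.
Minimum at Lambda.

Lambda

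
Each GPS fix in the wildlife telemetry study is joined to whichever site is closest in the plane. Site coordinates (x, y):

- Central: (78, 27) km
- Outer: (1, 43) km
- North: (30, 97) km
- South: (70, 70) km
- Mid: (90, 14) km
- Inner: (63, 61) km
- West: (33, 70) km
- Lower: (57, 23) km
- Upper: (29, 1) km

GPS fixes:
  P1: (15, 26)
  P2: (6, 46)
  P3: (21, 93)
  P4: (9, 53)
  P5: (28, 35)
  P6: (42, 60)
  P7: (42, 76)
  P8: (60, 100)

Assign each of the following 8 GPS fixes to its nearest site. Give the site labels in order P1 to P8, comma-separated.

P1 → Outer (d²=485.00)
P2 → Outer (d²=34.00)
P3 → North (d²=97.00)
P4 → Outer (d²=164.00)
P5 → Outer (d²=793.00)
P6 → West (d²=181.00)
P7 → West (d²=117.00)
P8 → North (d²=909.00)

Outer, Outer, North, Outer, Outer, West, West, North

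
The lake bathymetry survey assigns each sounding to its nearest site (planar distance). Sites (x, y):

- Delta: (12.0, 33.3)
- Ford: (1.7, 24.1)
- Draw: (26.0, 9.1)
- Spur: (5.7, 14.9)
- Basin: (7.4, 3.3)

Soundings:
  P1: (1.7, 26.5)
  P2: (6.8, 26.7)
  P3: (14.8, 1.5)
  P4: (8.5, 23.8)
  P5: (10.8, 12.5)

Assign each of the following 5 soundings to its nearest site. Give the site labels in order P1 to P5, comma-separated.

Ford, Ford, Basin, Ford, Spur

P1 → Ford (d²=5.76)
P2 → Ford (d²=32.77)
P3 → Basin (d²=58.00)
P4 → Ford (d²=46.33)
P5 → Spur (d²=31.77)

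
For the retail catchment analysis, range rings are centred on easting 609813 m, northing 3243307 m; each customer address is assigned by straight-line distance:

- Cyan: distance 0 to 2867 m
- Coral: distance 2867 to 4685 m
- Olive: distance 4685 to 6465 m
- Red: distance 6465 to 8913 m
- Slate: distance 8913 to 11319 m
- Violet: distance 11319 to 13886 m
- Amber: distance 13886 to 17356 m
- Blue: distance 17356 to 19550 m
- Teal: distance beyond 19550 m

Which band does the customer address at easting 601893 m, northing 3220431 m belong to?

Teal

Distance = √((601893−609813)² + (3220431−3243307)²) = √(62726400.000 + 523311376.000) = 24208.217 m.
19550 ≤ 24208.217 < ∞ → Teal.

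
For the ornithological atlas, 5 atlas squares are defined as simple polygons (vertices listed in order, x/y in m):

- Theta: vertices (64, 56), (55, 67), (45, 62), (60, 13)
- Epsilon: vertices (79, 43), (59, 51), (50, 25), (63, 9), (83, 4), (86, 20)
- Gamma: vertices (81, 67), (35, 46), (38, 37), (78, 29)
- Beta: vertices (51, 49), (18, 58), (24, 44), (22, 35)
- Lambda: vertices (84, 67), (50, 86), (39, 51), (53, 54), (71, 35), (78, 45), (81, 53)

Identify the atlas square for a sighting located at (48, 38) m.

Cast a ray rightward from (48, 38). For each polygon, the edges (by vertex number in listed order) whose endpoints lie on opposite sides of y = 38, where each meets that height, and whether that is right or left of the point:
Theta: 3–4 at x≈52.3 (right), 4–1 at x≈62.3 (right) → 2 crossings.
Epsilon: 2–3 at x≈54.5 (right), 6–1 at x≈80.5 (right) → 2 crossings.
Gamma: 2–3 at x≈37.7 (left), 4–1 at x≈78.7 (right) → 1 crossing.
Beta: 3–4 at x≈22.7 (left), 4–1 at x≈28.2 (left) → 0 crossings.
Lambda: 4–5 at x≈68.2 (right), 5–6 at x≈73.1 (right) → 2 crossings.
Only Gamma has an odd count, so the point is inside Gamma.

Gamma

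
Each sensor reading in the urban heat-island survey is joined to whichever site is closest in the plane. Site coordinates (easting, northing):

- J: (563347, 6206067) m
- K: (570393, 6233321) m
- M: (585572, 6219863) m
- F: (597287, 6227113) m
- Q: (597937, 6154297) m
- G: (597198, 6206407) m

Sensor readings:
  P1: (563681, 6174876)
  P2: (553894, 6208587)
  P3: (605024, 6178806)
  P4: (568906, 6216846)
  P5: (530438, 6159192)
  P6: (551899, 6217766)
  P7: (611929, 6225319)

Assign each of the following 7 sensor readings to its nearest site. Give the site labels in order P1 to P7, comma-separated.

J, J, Q, J, J, J, F

P1 → J (d²=972990037.00)
P2 → J (d²=95709609.00)
P3 → Q (d²=650916650.00)
P4 → J (d²=147089322.00)
P5 → J (d²=3280267906.00)
P6 → J (d²=267923305.00)
P7 → F (d²=217606600.00)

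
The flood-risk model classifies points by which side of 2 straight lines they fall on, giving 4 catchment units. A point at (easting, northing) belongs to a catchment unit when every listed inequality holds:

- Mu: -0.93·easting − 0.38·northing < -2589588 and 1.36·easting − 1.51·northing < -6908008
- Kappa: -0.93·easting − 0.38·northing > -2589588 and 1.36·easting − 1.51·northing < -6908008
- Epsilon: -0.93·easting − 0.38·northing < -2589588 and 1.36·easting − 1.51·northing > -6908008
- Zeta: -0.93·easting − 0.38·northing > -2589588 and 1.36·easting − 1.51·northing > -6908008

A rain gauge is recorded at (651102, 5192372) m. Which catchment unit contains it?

-0.93·651102 − 0.38·5192372 = -2578626.220, which is > -2589588
1.36·651102 − 1.51·5192372 = -6954983.000, which is < -6908008
This sign pattern matches Kappa.

Kappa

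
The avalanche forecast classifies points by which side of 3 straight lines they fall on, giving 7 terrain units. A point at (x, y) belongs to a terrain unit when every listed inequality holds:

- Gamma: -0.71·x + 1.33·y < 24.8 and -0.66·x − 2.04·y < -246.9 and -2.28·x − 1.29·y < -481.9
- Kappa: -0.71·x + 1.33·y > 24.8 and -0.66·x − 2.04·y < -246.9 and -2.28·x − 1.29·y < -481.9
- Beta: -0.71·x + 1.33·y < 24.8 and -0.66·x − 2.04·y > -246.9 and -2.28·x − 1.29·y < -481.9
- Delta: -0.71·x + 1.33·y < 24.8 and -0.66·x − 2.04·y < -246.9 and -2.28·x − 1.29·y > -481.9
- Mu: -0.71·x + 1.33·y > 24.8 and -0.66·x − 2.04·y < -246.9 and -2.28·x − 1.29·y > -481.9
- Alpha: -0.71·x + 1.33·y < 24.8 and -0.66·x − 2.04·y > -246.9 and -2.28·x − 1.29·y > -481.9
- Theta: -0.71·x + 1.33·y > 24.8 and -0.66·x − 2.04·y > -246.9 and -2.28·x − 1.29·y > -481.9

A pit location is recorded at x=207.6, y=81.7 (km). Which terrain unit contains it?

-0.71·207.6 + 1.33·81.7 = -38.735, which is < 24.8
-0.66·207.6 − 2.04·81.7 = -303.684, which is < -246.9
-2.28·207.6 − 1.29·81.7 = -578.721, which is < -481.9
This sign pattern matches Gamma.

Gamma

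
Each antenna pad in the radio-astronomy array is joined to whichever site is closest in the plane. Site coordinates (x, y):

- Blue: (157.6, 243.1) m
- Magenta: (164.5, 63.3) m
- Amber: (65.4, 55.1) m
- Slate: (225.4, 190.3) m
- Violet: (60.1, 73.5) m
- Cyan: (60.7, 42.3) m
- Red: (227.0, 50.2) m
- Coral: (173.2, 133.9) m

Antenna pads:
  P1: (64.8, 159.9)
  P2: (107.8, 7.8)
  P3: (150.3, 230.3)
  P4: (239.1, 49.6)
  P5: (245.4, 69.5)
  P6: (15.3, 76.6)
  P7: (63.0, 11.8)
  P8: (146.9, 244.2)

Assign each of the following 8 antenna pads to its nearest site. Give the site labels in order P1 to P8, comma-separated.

P1 → Violet (d²=7487.05)
P2 → Cyan (d²=3408.66)
P3 → Blue (d²=217.13)
P4 → Red (d²=146.77)
P5 → Red (d²=711.05)
P6 → Violet (d²=2016.65)
P7 → Cyan (d²=935.54)
P8 → Blue (d²=115.70)

Violet, Cyan, Blue, Red, Red, Violet, Cyan, Blue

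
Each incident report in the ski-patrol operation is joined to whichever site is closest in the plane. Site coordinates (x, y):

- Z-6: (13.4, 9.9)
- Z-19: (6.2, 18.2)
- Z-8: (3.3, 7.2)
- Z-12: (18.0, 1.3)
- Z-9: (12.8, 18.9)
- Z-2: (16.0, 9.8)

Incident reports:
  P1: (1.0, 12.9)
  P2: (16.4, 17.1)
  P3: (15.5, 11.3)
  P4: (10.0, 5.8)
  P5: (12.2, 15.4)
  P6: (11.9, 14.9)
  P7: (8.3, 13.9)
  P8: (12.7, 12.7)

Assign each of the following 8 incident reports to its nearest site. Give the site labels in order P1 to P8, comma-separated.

P1 → Z-8 (d²=37.78)
P2 → Z-9 (d²=16.20)
P3 → Z-2 (d²=2.50)
P4 → Z-6 (d²=28.37)
P5 → Z-9 (d²=12.61)
P6 → Z-9 (d²=16.81)
P7 → Z-19 (d²=22.90)
P8 → Z-6 (d²=8.33)

Z-8, Z-9, Z-2, Z-6, Z-9, Z-9, Z-19, Z-6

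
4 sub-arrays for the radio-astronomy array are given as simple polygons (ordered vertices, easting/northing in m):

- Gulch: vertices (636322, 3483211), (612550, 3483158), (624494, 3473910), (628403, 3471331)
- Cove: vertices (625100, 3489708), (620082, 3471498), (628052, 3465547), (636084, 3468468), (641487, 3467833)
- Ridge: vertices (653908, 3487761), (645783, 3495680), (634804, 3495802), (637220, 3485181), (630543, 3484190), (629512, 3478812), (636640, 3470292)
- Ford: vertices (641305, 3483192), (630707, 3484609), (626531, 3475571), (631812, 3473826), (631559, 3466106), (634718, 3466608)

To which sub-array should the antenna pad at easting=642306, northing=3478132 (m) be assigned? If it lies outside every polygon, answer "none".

Cast a ray rightward from (642306, 3478132). For each polygon, the edges (by vertex number in listed order) whose endpoints lie on opposite sides of northing = 3478132, where each meets that height, and whether that is right or left of the point:
Gulch: 2–3 at easting≈619041.2 (left), 4–1 at easting≈632936.4 (left) → 0 crossings.
Cove: 1–2 at easting≈621910.1 (left), 5–1 at easting≈633771.8 (left) → 0 crossings.
Ridge: 6–7 at easting≈630080.9 (left), 7–1 at easting≈644389.8 (right) → 1 crossing.
Ford: 2–3 at easting≈627714.3 (left), 6–1 at easting≈639295.2 (left) → 0 crossings.
Only Ridge has an odd count, so the point is inside Ridge.

Ridge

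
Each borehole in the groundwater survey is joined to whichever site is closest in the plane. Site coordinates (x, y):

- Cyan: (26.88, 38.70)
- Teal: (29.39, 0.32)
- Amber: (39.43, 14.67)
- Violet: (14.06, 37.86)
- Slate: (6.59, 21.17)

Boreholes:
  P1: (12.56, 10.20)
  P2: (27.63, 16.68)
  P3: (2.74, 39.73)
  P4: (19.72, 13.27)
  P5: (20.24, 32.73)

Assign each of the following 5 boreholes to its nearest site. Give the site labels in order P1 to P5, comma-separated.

P1 → Slate (d²=155.98)
P2 → Amber (d²=143.28)
P3 → Violet (d²=131.64)
P4 → Slate (d²=234.81)
P5 → Violet (d²=64.51)

Slate, Amber, Violet, Slate, Violet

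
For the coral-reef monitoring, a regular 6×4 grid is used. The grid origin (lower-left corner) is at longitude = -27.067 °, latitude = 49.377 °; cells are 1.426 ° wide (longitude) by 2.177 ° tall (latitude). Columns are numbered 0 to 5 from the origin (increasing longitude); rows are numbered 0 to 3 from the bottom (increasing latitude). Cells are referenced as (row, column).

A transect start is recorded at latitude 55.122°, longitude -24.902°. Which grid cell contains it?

(2, 1)

Column index: ⌊(-24.902 − -27.067) / 1.426⌋ = ⌊1.518⌋ = 1
Row offset from origin: ⌊(55.122 − 49.377) / 2.177⌋ = ⌊2.639⌋ = 2 → row 2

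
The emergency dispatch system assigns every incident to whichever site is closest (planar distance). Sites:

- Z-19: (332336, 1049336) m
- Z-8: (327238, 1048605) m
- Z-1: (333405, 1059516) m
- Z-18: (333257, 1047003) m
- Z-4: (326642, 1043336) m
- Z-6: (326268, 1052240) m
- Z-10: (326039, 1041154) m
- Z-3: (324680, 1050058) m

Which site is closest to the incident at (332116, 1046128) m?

Squared distances to each site:
Z-19: 10339664.000; Z-8: 29930413.000; Z-1: 180900065.000; Z-18: 2067506.000; Z-4: 37759940.000; Z-6: 71555648.000; Z-10: 61670605.000; Z-3: 70738996.000.
Minimum at Z-18.

Z-18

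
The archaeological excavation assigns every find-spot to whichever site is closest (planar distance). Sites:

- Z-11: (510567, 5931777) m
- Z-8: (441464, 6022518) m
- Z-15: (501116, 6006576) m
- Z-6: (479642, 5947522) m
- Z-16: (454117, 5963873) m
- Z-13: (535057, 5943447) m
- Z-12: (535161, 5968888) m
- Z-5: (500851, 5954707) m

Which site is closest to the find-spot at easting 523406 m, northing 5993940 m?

Squared distances to each site:
Z-11: 4029078490.000; Z-8: 7531193448.000; Z-15: 656512596.000; Z-6: 4069918420.000; Z-16: 5704990010.000; Z-13: 2685288850.000; Z-12: 765782729.000; Z-5: 2047956314.000.
Minimum at Z-15.

Z-15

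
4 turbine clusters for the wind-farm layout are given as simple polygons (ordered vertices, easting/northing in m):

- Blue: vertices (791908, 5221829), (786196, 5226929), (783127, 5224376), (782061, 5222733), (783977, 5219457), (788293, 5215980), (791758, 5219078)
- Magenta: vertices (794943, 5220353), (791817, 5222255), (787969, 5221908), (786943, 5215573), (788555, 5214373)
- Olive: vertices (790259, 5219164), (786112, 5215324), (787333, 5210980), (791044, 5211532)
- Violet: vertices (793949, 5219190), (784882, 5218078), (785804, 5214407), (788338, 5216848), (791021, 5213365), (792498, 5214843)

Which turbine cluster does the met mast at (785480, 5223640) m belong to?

Blue

Cast a ray rightward from (785480, 5223640). For each polygon, the edges (by vertex number in listed order) whose endpoints lie on opposite sides of northing = 5223640, where each meets that height, and whether that is right or left of the point:
Blue: 1–2 at easting≈789879.7 (right), 3–4 at easting≈782649.5 (left) → 1 crossing.
Magenta: no edge straddles that height → 0 crossings.
Olive: no edge straddles that height → 0 crossings.
Violet: no edge straddles that height → 0 crossings.
Only Blue has an odd count, so the point is inside Blue.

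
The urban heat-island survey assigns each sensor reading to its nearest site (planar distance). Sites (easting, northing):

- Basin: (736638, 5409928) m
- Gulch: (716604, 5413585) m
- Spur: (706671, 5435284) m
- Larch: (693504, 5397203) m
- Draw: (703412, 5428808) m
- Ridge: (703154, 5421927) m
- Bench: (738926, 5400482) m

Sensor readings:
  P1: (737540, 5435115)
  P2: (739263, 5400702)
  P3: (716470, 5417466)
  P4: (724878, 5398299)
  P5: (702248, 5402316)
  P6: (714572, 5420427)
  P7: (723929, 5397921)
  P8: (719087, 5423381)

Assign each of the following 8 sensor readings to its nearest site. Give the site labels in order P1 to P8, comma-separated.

P1 → Basin (d²=635198573.00)
P2 → Bench (d²=161969.00)
P3 → Gulch (d²=15080117.00)
P4 → Bench (d²=202111793.00)
P5 → Larch (d²=102600305.00)
P6 → Gulch (d²=50941988.00)
P7 → Bench (d²=231468730.00)
P8 → Gulch (d²=102126905.00)

Basin, Bench, Gulch, Bench, Larch, Gulch, Bench, Gulch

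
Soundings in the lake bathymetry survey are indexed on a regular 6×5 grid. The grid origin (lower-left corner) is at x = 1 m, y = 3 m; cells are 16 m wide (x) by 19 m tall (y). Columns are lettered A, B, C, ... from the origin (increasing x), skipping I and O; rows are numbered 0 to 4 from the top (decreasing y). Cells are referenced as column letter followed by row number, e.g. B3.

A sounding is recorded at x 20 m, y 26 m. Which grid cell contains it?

B3

Column index: ⌊(20 − 1) / 16⌋ = ⌊1.188⌋ = 1 → column B
Row offset from origin: ⌊(26 − 3) / 19⌋ = ⌊1.211⌋ = 1 → row 3 (counted from top)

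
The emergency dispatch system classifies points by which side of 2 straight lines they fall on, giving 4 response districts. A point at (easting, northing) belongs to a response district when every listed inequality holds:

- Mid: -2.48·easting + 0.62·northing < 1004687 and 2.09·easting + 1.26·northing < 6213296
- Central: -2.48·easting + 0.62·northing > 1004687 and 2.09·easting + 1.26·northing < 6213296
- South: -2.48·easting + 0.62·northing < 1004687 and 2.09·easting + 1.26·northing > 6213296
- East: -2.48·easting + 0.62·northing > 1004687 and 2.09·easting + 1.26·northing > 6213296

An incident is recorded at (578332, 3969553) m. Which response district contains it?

Central

-2.48·578332 + 0.62·3969553 = 1026859.500, which is > 1004687
2.09·578332 + 1.26·3969553 = 6210350.660, which is < 6213296
This sign pattern matches Central.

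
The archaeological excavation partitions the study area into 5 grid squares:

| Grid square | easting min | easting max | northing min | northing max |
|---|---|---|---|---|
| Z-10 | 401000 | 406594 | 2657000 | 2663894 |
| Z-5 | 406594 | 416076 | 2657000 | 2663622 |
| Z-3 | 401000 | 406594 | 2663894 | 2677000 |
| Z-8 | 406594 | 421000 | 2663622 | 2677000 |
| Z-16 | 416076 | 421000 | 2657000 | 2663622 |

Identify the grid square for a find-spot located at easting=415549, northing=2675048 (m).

Z-8

The point has easting = 415549 and northing = 2675048.
Only Z-8 satisfies 406594 ≤ easting ≤ 421000 and 2663622 ≤ northing ≤ 2677000.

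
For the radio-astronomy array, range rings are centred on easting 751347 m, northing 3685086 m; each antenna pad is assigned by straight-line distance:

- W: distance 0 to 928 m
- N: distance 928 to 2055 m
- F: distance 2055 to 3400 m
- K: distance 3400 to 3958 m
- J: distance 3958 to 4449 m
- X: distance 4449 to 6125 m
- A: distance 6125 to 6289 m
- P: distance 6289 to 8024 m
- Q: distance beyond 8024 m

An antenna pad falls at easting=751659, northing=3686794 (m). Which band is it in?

N

Distance = √((751659−751347)² + (3686794−3685086)²) = √(97344.000 + 2917264.000) = 1736.263 m.
928 ≤ 1736.263 < 2055 → N.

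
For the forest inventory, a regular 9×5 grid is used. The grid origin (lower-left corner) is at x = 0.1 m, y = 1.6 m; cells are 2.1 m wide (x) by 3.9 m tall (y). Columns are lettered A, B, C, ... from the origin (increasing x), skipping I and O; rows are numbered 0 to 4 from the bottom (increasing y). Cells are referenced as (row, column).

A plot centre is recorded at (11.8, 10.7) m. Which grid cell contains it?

(2, F)

Column index: ⌊(11.8 − 0.1) / 2.1⌋ = ⌊5.571⌋ = 5 → column F
Row offset from origin: ⌊(10.7 − 1.6) / 3.9⌋ = ⌊2.333⌋ = 2 → row 2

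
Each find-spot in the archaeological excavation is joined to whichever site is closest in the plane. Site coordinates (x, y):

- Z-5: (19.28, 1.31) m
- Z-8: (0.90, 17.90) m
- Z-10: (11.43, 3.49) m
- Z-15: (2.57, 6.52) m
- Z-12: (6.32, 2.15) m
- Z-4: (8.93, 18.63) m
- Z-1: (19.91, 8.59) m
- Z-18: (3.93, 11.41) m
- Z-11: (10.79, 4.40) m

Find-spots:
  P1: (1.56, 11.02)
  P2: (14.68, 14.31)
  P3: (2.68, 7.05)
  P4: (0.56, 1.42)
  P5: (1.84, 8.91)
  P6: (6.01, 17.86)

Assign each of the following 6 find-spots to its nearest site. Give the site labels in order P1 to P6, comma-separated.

P1 → Z-18 (d²=5.77)
P2 → Z-4 (d²=51.72)
P3 → Z-15 (d²=0.29)
P4 → Z-15 (d²=30.05)
P5 → Z-15 (d²=6.25)
P6 → Z-4 (d²=9.12)

Z-18, Z-4, Z-15, Z-15, Z-15, Z-4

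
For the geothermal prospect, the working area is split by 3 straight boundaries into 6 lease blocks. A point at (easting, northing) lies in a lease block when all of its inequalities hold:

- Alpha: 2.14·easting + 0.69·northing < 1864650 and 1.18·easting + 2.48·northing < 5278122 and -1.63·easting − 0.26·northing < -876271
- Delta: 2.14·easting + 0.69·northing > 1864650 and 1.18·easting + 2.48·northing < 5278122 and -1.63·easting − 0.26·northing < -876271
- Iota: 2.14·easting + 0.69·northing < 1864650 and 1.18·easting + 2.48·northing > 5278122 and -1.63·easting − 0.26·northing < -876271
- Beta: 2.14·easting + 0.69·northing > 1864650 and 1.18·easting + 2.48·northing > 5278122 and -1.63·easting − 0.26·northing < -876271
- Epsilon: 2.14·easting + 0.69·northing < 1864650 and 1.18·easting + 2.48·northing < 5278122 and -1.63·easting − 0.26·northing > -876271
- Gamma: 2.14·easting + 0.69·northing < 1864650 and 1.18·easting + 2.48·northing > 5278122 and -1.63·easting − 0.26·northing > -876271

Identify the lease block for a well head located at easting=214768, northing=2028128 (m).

Iota

2.14·214768 + 0.69·2028128 = 1859011.840, which is < 1864650
1.18·214768 + 2.48·2028128 = 5283183.680, which is > 5278122
-1.63·214768 − 0.26·2028128 = -877385.120, which is < -876271
This sign pattern matches Iota.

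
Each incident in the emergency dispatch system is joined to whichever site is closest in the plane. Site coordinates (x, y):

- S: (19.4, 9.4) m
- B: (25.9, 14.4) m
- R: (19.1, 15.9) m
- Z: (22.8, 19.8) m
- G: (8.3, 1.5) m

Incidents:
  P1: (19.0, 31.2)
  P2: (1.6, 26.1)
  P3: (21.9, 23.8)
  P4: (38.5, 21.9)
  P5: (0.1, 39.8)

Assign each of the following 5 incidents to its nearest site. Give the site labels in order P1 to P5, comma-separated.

P1 → Z (d²=144.40)
P2 → R (d²=410.29)
P3 → Z (d²=16.81)
P4 → B (d²=215.01)
P5 → Z (d²=915.29)

Z, R, Z, B, Z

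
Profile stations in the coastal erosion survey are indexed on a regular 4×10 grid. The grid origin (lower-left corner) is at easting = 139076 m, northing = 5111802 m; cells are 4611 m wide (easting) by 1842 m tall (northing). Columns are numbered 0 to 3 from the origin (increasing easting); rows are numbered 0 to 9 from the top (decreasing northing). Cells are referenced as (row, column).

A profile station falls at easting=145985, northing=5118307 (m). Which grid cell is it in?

Column index: ⌊(145985 − 139076) / 4611⌋ = ⌊1.498⌋ = 1
Row offset from origin: ⌊(5118307 − 5111802) / 1842⌋ = ⌊3.531⌋ = 3 → row 6 (counted from top)

(6, 1)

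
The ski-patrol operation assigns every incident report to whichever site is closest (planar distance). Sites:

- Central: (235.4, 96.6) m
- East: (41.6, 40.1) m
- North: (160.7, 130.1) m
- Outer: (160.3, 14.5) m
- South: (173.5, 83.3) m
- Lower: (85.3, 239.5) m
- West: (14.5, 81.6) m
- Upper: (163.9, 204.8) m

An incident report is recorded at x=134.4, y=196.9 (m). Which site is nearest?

Squared distances to each site:
Central: 20261.090; East: 33198.080; North: 5153.930; Outer: 33940.570; South: 14433.770; Lower: 4225.570; West: 27670.100; Upper: 932.660.
Minimum at Upper.

Upper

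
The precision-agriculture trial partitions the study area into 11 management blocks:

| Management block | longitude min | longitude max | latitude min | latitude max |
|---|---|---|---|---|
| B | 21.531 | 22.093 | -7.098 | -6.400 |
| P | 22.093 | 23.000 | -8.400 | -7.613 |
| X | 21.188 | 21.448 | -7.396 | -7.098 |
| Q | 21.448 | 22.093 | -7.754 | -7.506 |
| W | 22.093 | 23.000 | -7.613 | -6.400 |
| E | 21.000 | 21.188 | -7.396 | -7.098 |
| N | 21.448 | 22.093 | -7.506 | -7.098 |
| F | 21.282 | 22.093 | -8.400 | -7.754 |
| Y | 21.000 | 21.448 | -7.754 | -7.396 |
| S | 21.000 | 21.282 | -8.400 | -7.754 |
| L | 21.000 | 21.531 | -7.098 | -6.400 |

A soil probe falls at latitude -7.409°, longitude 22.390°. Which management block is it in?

W

The point has longitude = 22.390 and latitude = -7.409.
Only W satisfies 22.093 ≤ longitude ≤ 23.000 and -7.613 ≤ latitude ≤ -6.400.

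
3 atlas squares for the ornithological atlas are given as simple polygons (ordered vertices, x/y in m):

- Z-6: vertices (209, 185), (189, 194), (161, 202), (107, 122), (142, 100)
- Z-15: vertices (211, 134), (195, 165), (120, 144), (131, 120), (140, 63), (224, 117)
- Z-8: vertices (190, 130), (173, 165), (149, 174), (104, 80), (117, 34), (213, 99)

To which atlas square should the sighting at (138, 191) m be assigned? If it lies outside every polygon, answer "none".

Cast a ray rightward from (138, 191). For each polygon, the edges (by vertex number in listed order) whose endpoints lie on opposite sides of y = 191, where each meets that height, and whether that is right or left of the point:
Z-6: 1–2 at x≈195.7 (right), 3–4 at x≈153.6 (right) → 2 crossings.
Z-15: no edge straddles that height → 0 crossings.
Z-8: no edge straddles that height → 0 crossings.
All counts are even, so the point lies outside every listed polygon.

none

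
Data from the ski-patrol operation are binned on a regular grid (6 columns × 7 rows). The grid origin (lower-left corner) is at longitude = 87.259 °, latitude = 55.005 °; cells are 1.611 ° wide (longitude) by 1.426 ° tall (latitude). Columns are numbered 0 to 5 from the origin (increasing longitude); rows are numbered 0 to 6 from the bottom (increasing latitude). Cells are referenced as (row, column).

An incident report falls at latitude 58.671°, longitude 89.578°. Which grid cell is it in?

Column index: ⌊(89.578 − 87.259) / 1.611⌋ = ⌊1.439⌋ = 1
Row offset from origin: ⌊(58.671 − 55.005) / 1.426⌋ = ⌊2.571⌋ = 2 → row 2

(2, 1)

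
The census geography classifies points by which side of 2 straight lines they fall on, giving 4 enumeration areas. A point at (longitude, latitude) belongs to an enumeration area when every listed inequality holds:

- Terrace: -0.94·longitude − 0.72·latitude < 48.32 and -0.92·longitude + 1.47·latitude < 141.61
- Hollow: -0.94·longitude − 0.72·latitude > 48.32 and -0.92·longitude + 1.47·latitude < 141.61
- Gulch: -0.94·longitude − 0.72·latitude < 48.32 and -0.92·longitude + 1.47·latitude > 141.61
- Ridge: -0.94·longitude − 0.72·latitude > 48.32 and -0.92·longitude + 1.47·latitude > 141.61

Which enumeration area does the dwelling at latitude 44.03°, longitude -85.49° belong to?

Ridge

-0.94·-85.49 − 0.72·44.03 = 48.659, which is > 48.32
-0.92·-85.49 + 1.47·44.03 = 143.375, which is > 141.61
This sign pattern matches Ridge.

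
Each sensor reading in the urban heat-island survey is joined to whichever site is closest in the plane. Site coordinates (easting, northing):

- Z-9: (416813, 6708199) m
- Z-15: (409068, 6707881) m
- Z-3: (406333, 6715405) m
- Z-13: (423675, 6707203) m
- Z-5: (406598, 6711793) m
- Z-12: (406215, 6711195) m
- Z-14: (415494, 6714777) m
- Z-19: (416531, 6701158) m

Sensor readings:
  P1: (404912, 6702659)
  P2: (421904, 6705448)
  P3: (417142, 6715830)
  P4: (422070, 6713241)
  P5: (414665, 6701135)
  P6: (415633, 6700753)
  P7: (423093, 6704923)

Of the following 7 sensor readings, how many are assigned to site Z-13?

3

P1 → Z-15
P2 → Z-13
P3 → Z-14
P4 → Z-13
P5 → Z-19
P6 → Z-19
P7 → Z-13
3 of the 7 go to Z-13.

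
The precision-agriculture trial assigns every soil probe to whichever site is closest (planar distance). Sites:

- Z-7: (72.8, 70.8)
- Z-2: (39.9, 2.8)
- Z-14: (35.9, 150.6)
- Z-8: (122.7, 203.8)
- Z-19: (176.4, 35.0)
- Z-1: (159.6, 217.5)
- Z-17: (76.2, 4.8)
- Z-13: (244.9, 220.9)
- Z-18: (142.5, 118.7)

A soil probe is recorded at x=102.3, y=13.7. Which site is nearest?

Squared distances to each site:
Z-7: 4130.660; Z-2: 4012.570; Z-14: 23150.570; Z-8: 36554.170; Z-19: 5944.500; Z-1: 44817.730; Z-17: 760.420; Z-13: 63266.600; Z-18: 12641.040.
Minimum at Z-17.

Z-17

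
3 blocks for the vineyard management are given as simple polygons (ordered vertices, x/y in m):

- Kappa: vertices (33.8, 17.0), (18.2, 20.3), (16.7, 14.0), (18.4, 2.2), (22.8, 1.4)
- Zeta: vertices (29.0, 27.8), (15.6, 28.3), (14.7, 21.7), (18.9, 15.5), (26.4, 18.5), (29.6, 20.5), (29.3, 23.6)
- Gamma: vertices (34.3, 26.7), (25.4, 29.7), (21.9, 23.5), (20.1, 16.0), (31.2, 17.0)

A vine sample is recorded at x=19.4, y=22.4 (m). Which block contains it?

Zeta

Cast a ray rightward from (19.4, 22.4). For each polygon, the edges (by vertex number in listed order) whose endpoints lie on opposite sides of y = 22.4, where each meets that height, and whether that is right or left of the point:
Kappa: no edge straddles that height → 0 crossings.
Zeta: 2–3 at x≈14.80 (left), 6–7 at x≈29.42 (right) → 1 crossing.
Gamma: 3–4 at x≈21.64 (right), 5–1 at x≈32.93 (right) → 2 crossings.
Only Zeta has an odd count, so the point is inside Zeta.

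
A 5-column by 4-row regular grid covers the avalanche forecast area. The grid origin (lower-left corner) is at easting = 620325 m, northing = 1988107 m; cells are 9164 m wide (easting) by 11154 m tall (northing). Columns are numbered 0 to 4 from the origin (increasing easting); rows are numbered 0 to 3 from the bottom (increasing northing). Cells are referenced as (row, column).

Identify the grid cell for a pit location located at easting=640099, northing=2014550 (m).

(2, 2)

Column index: ⌊(640099 − 620325) / 9164⌋ = ⌊2.158⌋ = 2
Row offset from origin: ⌊(2014550 − 1988107) / 11154⌋ = ⌊2.371⌋ = 2 → row 2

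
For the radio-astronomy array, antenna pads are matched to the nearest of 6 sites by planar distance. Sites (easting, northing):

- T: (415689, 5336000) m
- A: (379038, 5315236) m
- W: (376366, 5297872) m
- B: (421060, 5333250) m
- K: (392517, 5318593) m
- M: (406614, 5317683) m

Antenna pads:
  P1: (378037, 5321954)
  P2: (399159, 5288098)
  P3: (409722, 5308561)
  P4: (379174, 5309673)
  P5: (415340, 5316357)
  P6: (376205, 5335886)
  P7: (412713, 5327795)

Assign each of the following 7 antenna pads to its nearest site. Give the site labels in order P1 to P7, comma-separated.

A, W, M, A, M, A, T

P1 → A (d²=46133525.00)
P2 → W (d²=615051925.00)
P3 → M (d²=92870548.00)
P4 → A (d²=30965465.00)
P5 → M (d²=77901352.00)
P6 → A (d²=434448389.00)
P7 → T (d²=76178601.00)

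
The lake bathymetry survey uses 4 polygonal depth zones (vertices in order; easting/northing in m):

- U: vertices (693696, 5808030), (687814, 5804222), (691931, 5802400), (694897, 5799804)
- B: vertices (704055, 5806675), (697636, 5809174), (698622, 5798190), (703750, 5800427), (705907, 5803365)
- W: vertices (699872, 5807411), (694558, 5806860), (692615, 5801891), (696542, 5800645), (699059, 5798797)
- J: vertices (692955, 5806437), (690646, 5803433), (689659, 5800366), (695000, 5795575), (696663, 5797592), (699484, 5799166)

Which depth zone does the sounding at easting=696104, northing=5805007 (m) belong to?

Cast a ray rightward from (696104, 5805007). For each polygon, the edges (by vertex number in listed order) whose endpoints lie on opposite sides of northing = 5805007, where each meets that height, and whether that is right or left of the point:
U: 1–2 at easting≈689026.5 (left), 4–1 at easting≈694137.4 (left) → 0 crossings.
B: 2–3 at easting≈698010.1 (right), 5–1 at easting≈704988.3 (right) → 2 crossings.
W: 2–3 at easting≈693833.4 (left), 5–1 at easting≈699645.1 (right) → 1 crossing.
J: 1–2 at easting≈691855.8 (left), 6–1 at easting≈694239.1 (left) → 0 crossings.
Only W has an odd count, so the point is inside W.

W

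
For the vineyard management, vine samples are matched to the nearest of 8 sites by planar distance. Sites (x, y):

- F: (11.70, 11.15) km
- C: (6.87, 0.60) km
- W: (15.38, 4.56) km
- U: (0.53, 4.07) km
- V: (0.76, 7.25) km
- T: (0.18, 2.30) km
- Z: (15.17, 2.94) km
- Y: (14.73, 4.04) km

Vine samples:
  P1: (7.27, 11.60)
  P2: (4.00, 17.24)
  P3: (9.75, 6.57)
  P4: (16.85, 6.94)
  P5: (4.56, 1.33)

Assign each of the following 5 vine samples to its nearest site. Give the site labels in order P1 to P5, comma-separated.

F, F, F, W, C

P1 → F (d²=19.83)
P2 → F (d²=96.38)
P3 → F (d²=24.78)
P4 → W (d²=7.83)
P5 → C (d²=5.87)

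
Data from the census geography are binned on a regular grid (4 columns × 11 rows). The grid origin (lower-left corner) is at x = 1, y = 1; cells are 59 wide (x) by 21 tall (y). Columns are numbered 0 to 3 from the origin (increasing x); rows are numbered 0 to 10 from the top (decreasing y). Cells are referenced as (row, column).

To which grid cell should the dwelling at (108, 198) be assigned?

Column index: ⌊(108 − 1) / 59⌋ = ⌊1.814⌋ = 1
Row offset from origin: ⌊(198 − 1) / 21⌋ = ⌊9.381⌋ = 9 → row 1 (counted from top)

(1, 1)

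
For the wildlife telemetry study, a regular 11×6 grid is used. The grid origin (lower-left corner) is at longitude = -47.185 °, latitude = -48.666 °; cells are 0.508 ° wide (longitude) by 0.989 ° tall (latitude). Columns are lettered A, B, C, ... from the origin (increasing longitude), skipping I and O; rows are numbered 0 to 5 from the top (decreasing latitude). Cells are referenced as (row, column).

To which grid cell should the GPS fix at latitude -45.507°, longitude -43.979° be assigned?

Column index: ⌊(-43.979 − -47.185) / 0.508⌋ = ⌊6.311⌋ = 6 → column G
Row offset from origin: ⌊(-45.507 − -48.666) / 0.989⌋ = ⌊3.194⌋ = 3 → row 2 (counted from top)

(2, G)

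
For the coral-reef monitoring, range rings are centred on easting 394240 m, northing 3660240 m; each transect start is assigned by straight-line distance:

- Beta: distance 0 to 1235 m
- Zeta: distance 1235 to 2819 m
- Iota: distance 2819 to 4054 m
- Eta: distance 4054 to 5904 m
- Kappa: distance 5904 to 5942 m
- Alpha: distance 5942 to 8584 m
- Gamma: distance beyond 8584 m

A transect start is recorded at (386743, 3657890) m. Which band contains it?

Alpha

Distance = √((386743−394240)² + (3657890−3660240)²) = √(56205009.000 + 5522500.000) = 7856.686 m.
5942 ≤ 7856.686 < 8584 → Alpha.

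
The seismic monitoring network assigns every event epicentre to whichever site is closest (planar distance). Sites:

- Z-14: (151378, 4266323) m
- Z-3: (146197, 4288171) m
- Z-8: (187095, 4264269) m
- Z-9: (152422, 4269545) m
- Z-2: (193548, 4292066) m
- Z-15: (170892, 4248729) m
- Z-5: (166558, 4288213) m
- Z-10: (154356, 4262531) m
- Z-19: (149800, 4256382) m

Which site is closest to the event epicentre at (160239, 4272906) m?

Z-9

Squared distances to each site:
Z-14: 121853210.000; Z-3: 430197989.000; Z-8: 795842505.000; Z-9: 72401810.000; Z-2: 1476595081.000; Z-15: 698013738.000; Z-5: 274234010.000; Z-10: 142250314.000; Z-19: 382015297.000.
Minimum at Z-9.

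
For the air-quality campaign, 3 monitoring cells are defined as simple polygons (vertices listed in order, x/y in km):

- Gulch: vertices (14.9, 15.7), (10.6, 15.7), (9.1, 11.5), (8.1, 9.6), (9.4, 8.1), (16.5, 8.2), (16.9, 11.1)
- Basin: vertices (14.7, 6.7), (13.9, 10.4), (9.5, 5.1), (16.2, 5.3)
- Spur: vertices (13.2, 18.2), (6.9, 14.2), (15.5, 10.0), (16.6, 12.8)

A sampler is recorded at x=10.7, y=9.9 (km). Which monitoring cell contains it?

Gulch

Cast a ray rightward from (10.7, 9.9). For each polygon, the edges (by vertex number in listed order) whose endpoints lie on opposite sides of y = 9.9, where each meets that height, and whether that is right or left of the point:
Gulch: 3–4 at x≈8.26 (left), 6–7 at x≈16.73 (right) → 1 crossing.
Basin: 1–2 at x≈14.01 (right), 2–3 at x≈13.48 (right) → 2 crossings.
Spur: no edge straddles that height → 0 crossings.
Only Gulch has an odd count, so the point is inside Gulch.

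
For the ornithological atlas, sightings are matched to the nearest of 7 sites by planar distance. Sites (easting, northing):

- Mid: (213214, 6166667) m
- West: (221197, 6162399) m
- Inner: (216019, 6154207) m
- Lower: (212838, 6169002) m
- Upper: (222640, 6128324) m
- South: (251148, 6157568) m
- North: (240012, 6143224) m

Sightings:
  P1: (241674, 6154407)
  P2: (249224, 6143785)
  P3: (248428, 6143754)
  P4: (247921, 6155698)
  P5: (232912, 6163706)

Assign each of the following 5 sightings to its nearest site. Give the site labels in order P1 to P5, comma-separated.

South, North, North, South, West

P1 → South (d²=99748597.00)
P2 → North (d²=85175665.00)
P3 → North (d²=71109956.00)
P4 → South (d²=13910429.00)
P5 → West (d²=138949474.00)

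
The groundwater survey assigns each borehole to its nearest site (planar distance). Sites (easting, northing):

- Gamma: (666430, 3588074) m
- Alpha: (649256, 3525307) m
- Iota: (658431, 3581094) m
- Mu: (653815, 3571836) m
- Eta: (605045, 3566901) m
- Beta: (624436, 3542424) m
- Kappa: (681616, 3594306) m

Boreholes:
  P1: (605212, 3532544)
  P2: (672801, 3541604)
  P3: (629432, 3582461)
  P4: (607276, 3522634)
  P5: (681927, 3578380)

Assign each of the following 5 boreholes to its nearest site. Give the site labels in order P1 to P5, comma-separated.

Beta, Alpha, Mu, Beta, Kappa

P1 → Beta (d²=467176576.00)
P2 → Alpha (d²=819959234.00)
P3 → Mu (d²=707421314.00)
P4 → Beta (d²=686109700.00)
P5 → Kappa (d²=253734197.00)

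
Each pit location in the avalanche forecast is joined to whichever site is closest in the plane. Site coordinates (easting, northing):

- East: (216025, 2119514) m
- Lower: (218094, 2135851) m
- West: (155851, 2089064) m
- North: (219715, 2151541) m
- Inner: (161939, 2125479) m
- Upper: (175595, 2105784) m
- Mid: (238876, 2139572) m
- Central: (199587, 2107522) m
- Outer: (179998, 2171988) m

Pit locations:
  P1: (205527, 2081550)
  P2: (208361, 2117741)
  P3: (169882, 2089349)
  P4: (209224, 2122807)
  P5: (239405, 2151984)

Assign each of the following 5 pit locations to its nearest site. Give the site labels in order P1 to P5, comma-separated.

Central, East, West, East, Mid

P1 → Central (d²=709828384.00)
P2 → East (d²=61880425.00)
P3 → West (d²=196950186.00)
P4 → East (d²=57097450.00)
P5 → Mid (d²=154337585.00)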